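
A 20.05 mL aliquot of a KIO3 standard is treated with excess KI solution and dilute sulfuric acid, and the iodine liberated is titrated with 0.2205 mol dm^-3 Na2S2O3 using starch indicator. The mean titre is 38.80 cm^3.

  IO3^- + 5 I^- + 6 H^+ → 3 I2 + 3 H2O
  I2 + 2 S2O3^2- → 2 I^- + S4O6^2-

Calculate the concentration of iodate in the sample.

0.07112 mol/L

n(S2O3^2-) = 0.03880 × 0.2205 = 8.555 × 10^-3 mol
n(I2) = n(S2O3^2-)/2 = 4.278 × 10^-3 mol
From the 1:3 ratio, n(IO3^-) in the aliquot = 1/3 × 4.278 × 10^-3 = 1.426 × 10^-3 mol
[IO3^-] = 1.426 × 10^-3 / 0.02005 = 0.07112 mol/L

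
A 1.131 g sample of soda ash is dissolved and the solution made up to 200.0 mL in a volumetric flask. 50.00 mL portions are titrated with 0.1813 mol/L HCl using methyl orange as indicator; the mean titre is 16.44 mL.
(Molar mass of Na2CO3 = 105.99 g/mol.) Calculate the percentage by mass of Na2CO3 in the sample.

Na2CO3 + 2 HCl → 2 NaCl + H2O + CO2
n(HCl) per titration = 0.01644 × 0.1813 = 2.981 × 10^-3 mol
From the 1:2 ratio, n(Na2CO3) in each aliquot = 1/2 × 2.981 × 10^-3 = 1.490 × 10^-3 mol
n(Na2CO3) in the whole flask = 1.490 × 10^-3 × 200.0/50.00 = 5.961 × 10^-3 mol
mass of Na2CO3 = 5.961 × 10^-3 × 105.99 = 0.6318 g
% Na2CO3 = 0.6318 / 1.131 × 100 = 55.86 %

55.86 %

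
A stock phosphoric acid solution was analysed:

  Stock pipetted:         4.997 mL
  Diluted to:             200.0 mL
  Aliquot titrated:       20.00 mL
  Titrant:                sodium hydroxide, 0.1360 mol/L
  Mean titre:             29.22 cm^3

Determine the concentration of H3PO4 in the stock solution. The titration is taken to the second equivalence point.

H3PO4 + 2 NaOH → Na2HPO4 + 2 H2O
n(NaOH) = 0.02922 × 0.1360 = 3.974 × 10^-3 mol
From the 1:2 ratio, n(H3PO4) in the aliquot = 1/2 × 3.974 × 10^-3 = 1.987 × 10^-3 mol
[H3PO4]_dilute = 1.987 × 10^-3 / 0.02000 = 0.09935 mol/L
Dilution factor = 200.0 / 4.997 = 40.02
[H3PO4]_stock = 0.09935 × 40.02 = 3.976 mol/L

3.976 mol/L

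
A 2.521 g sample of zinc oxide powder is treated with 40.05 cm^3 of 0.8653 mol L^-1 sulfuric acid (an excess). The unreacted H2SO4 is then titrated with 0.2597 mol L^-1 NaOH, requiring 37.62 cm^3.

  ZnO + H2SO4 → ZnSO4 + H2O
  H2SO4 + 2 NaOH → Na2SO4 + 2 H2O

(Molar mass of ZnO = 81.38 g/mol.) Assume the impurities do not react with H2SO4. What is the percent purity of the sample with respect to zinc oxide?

n(H2SO4) added = 0.04005 × 0.8653 = 0.03466 mol
n(NaOH) used in back-titration = 0.03762 × 0.2597 = 9.770 × 10^-3 mol
From the 1:2 ratio, n(H2SO4) left over = 1/2 × 9.770 × 10^-3 = 4.885 × 10^-3 mol
n(H2SO4) consumed by analyte = 0.03466 − 4.885 × 10^-3 = 0.02977 mol
n(ZnO) = 0.02977 mol (1:1 ratio)
mass of ZnO = 0.02977 × 81.38 = 2.423 g
% ZnO = 2.423 / 2.521 × 100 = 96.10 %

96.10 %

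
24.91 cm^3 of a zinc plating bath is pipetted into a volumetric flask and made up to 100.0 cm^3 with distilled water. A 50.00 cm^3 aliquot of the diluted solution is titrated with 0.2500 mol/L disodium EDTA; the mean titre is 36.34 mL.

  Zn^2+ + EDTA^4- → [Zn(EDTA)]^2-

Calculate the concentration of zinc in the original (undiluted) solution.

0.7294 mol/L

n(EDTA) = 0.03634 × 0.2500 = 9.085 × 10^-3 mol
n(Zn2+) in the aliquot = 9.085 × 10^-3 mol (1:1 ratio)
[Zn2+]_dilute = 9.085 × 10^-3 / 0.05000 = 0.1817 mol/L
Dilution factor = 100.0 / 24.91 = 4.014
[Zn2+]_stock = 0.1817 × 4.014 = 0.7294 mol/L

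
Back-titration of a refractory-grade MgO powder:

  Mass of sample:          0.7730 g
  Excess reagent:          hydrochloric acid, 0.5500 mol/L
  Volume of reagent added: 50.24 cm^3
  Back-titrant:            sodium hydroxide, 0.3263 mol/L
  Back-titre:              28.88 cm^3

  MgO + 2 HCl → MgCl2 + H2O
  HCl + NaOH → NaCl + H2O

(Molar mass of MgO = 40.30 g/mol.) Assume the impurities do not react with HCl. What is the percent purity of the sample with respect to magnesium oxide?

47.46 %

n(HCl) added = 0.05024 × 0.5500 = 0.02763 mol
n(NaOH) used in back-titration = 0.02888 × 0.3263 = 9.424 × 10^-3 mol
n(HCl) left over = 9.424 × 10^-3 mol (1:1 ratio)
n(HCl) consumed by analyte = 0.02763 − 9.424 × 10^-3 = 0.01821 mol
From the 1:2 ratio, n(MgO) = 1/2 × 0.01821 = 9.104 × 10^-3 mol
mass of MgO = 9.104 × 10^-3 × 40.30 = 0.3669 g
% MgO = 0.3669 / 0.7730 × 100 = 47.46 %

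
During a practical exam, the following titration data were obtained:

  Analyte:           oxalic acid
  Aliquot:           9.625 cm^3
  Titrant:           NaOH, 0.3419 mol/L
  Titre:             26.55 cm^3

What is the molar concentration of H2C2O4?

H2C2O4 + 2 NaOH → Na2C2O4 + 2 H2O
n(NaOH) = 0.02655 L × 0.3419 mol/L = 9.077 × 10^-3 mol
From the 1:2 mole ratio, n(H2C2O4) = 1/2 × 9.077 × 10^-3 = 4.539 × 10^-3 mol
[H2C2O4] = 4.539 × 10^-3 mol / 0.009625 L = 0.4716 mol/L

0.4716 mol/L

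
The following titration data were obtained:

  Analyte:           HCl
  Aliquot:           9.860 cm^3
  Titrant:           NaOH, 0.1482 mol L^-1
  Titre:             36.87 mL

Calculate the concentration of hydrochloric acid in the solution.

0.5542 mol/L

HCl + NaOH → NaCl + H2O
n(NaOH) = 0.03687 L × 0.1482 mol/L = 5.464 × 10^-3 mol
n(HCl) = 5.464 × 10^-3 mol (1:1 mole ratio)
[HCl] = 5.464 × 10^-3 mol / 0.009860 L = 0.5542 mol/L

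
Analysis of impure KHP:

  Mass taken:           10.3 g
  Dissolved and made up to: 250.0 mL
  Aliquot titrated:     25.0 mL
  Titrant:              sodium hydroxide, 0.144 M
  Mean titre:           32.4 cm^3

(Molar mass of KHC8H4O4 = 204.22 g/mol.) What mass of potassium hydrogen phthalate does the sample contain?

KHC8H4O4 + NaOH → KNaC8H4O4 + H2O
n(NaOH) per titration = 0.0324 × 0.144 = 4.67 × 10^-3 mol
n(KHC8H4O4) in each aliquot = 4.67 × 10^-3 mol (1:1 ratio)
n(KHC8H4O4) in the whole flask = 4.67 × 10^-3 × 250.0/25.0 = 0.0467 mol
mass of KHC8H4O4 = 0.0467 × 204.22 = 9.53 g

9.53 g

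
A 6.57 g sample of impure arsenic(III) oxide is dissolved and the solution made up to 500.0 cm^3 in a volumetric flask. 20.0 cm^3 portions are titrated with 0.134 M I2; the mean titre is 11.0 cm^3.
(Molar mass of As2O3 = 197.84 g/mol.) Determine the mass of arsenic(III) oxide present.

3.65 g

As2O3 + 2 I2 + 2 H2O → As2O5 + 4 HI
n(I2) per titration = 0.0110 × 0.134 = 1.47 × 10^-3 mol
From the 1:2 ratio, n(As2O3) in each aliquot = 1/2 × 1.47 × 10^-3 = 7.37 × 10^-4 mol
n(As2O3) in the whole flask = 7.37 × 10^-4 × 500.0/20.0 = 0.0184 mol
mass of As2O3 = 0.0184 × 197.84 = 3.65 g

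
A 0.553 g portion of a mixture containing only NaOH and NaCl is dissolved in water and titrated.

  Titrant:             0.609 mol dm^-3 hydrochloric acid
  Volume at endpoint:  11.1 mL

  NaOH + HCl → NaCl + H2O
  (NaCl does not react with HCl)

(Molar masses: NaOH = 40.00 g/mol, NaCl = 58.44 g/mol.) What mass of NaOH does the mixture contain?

0.270 g

n(HCl) = 0.0111 × 0.609 = 6.76 × 10^-3 mol
Let x = n(NaOH), y = n(NaCl).
Titrant: 1x = 6.76 × 10^-3;  mass: 40.00x + 58.44y = 0.553
Solving, x = 6.76 × 10^-3 mol, y = 4.84 × 10^-3 mol
mass of NaOH = 6.76 × 10^-3 × 40.00 = 0.270 g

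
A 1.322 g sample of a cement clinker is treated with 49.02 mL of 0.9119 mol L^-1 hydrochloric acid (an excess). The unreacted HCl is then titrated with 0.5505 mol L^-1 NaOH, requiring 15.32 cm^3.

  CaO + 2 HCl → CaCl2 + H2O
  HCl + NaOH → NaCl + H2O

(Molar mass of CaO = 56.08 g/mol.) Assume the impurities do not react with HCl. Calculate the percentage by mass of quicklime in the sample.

n(HCl) added = 0.04902 × 0.9119 = 0.04470 mol
n(NaOH) used in back-titration = 0.01532 × 0.5505 = 8.434 × 10^-3 mol
n(HCl) left over = 8.434 × 10^-3 mol (1:1 ratio)
n(HCl) consumed by analyte = 0.04470 − 8.434 × 10^-3 = 0.03627 mol
From the 1:2 ratio, n(CaO) = 1/2 × 0.03627 = 0.01813 mol
mass of CaO = 0.01813 × 56.08 = 1.017 g
% CaO = 1.017 / 1.322 × 100 = 76.92 %

76.92 %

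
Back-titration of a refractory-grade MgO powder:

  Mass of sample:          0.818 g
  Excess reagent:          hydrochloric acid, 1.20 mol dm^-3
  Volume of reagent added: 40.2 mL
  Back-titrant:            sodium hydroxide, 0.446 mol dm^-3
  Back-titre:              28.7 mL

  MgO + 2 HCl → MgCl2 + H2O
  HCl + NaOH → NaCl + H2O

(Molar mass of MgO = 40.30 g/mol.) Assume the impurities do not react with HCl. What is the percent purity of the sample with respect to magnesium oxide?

87.3 %

n(HCl) added = 0.0402 × 1.20 = 0.0482 mol
n(NaOH) used in back-titration = 0.0287 × 0.446 = 0.0128 mol
n(HCl) left over = 0.0128 mol (1:1 ratio)
n(HCl) consumed by analyte = 0.0482 − 0.0128 = 0.0354 mol
From the 1:2 ratio, n(MgO) = 1/2 × 0.0354 = 0.0177 mol
mass of MgO = 0.0177 × 40.30 = 0.714 g
% MgO = 0.714 / 0.818 × 100 = 87.3 %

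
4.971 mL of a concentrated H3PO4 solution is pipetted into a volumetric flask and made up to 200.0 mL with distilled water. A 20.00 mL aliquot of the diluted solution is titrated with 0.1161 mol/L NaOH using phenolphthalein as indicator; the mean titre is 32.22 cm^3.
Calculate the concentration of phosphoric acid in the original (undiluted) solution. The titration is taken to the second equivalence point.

H3PO4 + 2 NaOH → Na2HPO4 + 2 H2O
n(NaOH) = 0.03222 × 0.1161 = 3.741 × 10^-3 mol
From the 1:2 ratio, n(H3PO4) in the aliquot = 1/2 × 3.741 × 10^-3 = 1.870 × 10^-3 mol
[H3PO4]_dilute = 1.870 × 10^-3 / 0.02000 = 0.09352 mol/L
Dilution factor = 200.0 / 4.971 = 40.23
[H3PO4]_stock = 0.09352 × 40.23 = 3.763 mol/L

3.763 mol/L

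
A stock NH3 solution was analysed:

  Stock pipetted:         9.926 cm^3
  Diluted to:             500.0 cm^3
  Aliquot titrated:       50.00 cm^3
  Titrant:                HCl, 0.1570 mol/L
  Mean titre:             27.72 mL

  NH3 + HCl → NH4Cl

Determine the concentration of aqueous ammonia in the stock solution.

4.384 mol/L

n(HCl) = 0.02772 × 0.1570 = 4.352 × 10^-3 mol
n(NH3) in the aliquot = 4.352 × 10^-3 mol (1:1 ratio)
[NH3]_dilute = 4.352 × 10^-3 / 0.05000 = 0.08704 mol/L
Dilution factor = 500.0 / 9.926 = 50.37
[NH3]_stock = 0.08704 × 50.37 = 4.384 mol/L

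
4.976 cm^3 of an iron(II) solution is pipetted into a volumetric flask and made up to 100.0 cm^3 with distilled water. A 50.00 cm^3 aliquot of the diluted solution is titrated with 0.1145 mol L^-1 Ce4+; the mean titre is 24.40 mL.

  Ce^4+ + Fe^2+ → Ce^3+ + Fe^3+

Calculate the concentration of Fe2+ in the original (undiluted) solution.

n(Ce4+) = 0.02440 × 0.1145 = 2.794 × 10^-3 mol
n(Fe2+) in the aliquot = 2.794 × 10^-3 mol (1:1 ratio)
[Fe2+]_dilute = 2.794 × 10^-3 / 0.05000 = 0.05588 mol/L
Dilution factor = 100.0 / 4.976 = 20.10
[Fe2+]_stock = 0.05588 × 20.10 = 1.123 mol/L

1.123 mol/L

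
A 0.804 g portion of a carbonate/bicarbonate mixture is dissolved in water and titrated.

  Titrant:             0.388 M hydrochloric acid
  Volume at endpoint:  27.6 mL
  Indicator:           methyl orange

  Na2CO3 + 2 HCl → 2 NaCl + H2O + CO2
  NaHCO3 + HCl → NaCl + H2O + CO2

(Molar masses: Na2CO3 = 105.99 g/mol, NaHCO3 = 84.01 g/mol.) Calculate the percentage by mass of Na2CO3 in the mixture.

20.3 %

n(HCl) = 0.0276 × 0.388 = 0.0107 mol
Let x = n(Na2CO3), y = n(NaHCO3).
Titrant: 2x + 1y = 0.0107;  mass: 105.99x + 84.01y = 0.804
Solving, x = 1.54 × 10^-3 mol, y = 7.62 × 10^-3 mol
mass of Na2CO3 = 1.54 × 10^-3 × 105.99 = 0.163 g
% Na2CO3 = 0.163 / 0.804 × 100 = 20.3 %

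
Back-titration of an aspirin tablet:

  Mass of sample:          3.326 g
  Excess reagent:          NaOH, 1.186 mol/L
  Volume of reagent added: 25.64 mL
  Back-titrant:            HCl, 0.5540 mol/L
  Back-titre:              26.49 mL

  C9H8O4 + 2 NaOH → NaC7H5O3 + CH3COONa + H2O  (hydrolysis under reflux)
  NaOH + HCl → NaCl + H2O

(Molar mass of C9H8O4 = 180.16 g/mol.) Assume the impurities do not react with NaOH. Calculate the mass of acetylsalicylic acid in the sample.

1.417 g

n(NaOH) added = 0.02564 × 1.186 = 0.03041 mol
n(HCl) used in back-titration = 0.02649 × 0.5540 = 0.01468 mol
n(NaOH) left over = 0.01468 mol (1:1 ratio)
n(NaOH) consumed by analyte = 0.03041 − 0.01468 = 0.01573 mol
From the 1:2 ratio, n(C9H8O4) = 1/2 × 0.01573 = 7.867 × 10^-3 mol
mass of C9H8O4 = 7.867 × 10^-3 × 180.16 = 1.417 g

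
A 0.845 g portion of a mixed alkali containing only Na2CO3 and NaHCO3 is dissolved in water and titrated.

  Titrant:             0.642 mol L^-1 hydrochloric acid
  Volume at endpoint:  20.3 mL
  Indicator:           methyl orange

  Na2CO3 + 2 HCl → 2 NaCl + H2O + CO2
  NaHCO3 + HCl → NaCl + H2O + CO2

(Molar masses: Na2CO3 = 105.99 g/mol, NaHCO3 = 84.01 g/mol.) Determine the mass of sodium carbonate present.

n(HCl) = 0.0203 × 0.642 = 0.0130 mol
Let x = n(Na2CO3), y = n(NaHCO3).
Titrant: 2x + 1y = 0.0130;  mass: 105.99x + 84.01y = 0.845
Solving, x = 4.03 × 10^-3 mol, y = 4.98 × 10^-3 mol
mass of Na2CO3 = 4.03 × 10^-3 × 105.99 = 0.427 g

0.427 g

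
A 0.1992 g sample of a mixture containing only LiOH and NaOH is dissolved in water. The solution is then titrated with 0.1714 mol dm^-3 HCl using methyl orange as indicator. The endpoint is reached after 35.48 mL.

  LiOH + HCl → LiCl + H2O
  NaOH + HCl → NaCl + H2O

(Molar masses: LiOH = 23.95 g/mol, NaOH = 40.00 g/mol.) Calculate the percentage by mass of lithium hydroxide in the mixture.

33.00 %

n(HCl) = 0.03548 × 0.1714 = 6.081 × 10^-3 mol
Let x = n(LiOH), y = n(NaOH).
Titrant: 1x + 1y = 6.081 × 10^-3;  mass: 23.95x + 40.00y = 0.1992
Solving, x = 2.745 × 10^-3 mol, y = 3.337 × 10^-3 mol
mass of LiOH = 2.745 × 10^-3 × 23.95 = 0.06573 g
% LiOH = 0.06573 / 0.1992 × 100 = 33.00 %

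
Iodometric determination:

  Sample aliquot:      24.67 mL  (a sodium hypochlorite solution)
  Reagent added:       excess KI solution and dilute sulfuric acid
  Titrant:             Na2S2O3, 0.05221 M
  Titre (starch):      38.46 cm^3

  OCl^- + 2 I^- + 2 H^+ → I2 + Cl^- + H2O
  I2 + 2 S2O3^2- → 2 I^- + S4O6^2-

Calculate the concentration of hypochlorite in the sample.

n(S2O3^2-) = 0.03846 × 0.05221 = 2.008 × 10^-3 mol
n(I2) = n(S2O3^2-)/2 = 1.004 × 10^-3 mol
n(OCl^-) in the aliquot = 1.004 × 10^-3 mol (1:1 ratio)
[OCl^-] = 1.004 × 10^-3 / 0.02467 = 0.04070 mol/L

0.04070 M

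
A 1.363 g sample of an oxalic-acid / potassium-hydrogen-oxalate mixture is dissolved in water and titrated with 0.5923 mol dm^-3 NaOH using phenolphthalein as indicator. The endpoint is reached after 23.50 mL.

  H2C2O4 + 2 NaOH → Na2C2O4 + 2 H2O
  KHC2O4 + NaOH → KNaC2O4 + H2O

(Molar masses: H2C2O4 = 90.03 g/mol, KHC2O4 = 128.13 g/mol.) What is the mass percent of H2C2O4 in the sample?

16.71 %

n(NaOH) = 0.02350 × 0.5923 = 0.01392 mol
Let x = n(H2C2O4), y = n(KHC2O4).
Titrant: 2x + 1y = 0.01392;  mass: 90.03x + 128.13y = 1.363
Solving, x = 2.529 × 10^-3 mol, y = 8.860 × 10^-3 mol
mass of H2C2O4 = 2.529 × 10^-3 × 90.03 = 0.2277 g
% H2C2O4 = 0.2277 / 1.363 × 100 = 16.71 %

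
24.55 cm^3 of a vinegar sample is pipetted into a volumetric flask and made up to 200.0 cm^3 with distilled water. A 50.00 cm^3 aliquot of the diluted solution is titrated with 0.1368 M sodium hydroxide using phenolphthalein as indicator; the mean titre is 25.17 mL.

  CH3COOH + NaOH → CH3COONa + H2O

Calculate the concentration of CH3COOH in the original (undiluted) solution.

n(NaOH) = 0.02517 × 0.1368 = 3.443 × 10^-3 mol
n(CH3COOH) in the aliquot = 3.443 × 10^-3 mol (1:1 ratio)
[CH3COOH]_dilute = 3.443 × 10^-3 / 0.05000 = 0.06887 mol/L
Dilution factor = 200.0 / 24.55 = 8.147
[CH3COOH]_stock = 0.06887 × 8.147 = 0.5610 mol/L

0.5610 M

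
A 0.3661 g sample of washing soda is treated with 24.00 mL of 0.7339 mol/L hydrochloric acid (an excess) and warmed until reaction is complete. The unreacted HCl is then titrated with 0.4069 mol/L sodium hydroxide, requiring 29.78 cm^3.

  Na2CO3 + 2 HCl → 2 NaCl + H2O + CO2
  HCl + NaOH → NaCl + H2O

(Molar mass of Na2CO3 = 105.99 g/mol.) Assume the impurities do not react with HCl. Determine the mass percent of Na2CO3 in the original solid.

n(HCl) added = 0.02400 × 0.7339 = 0.01761 mol
n(NaOH) used in back-titration = 0.02978 × 0.4069 = 0.01212 mol
n(HCl) left over = 0.01212 mol (1:1 ratio)
n(HCl) consumed by analyte = 0.01761 − 0.01212 = 5.496 × 10^-3 mol
From the 1:2 ratio, n(Na2CO3) = 1/2 × 5.496 × 10^-3 = 2.748 × 10^-3 mol
mass of Na2CO3 = 2.748 × 10^-3 × 105.99 = 0.2913 g
% Na2CO3 = 0.2913 / 0.3661 × 100 = 79.56 %

79.56 %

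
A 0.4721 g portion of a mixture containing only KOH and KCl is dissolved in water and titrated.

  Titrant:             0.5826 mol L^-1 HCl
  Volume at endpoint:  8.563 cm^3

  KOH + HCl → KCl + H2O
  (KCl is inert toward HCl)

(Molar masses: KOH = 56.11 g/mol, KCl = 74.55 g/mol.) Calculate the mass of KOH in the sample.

n(HCl) = 0.008563 × 0.5826 = 4.989 × 10^-3 mol
Let x = n(KOH), y = n(KCl).
Titrant: 1x = 4.989 × 10^-3;  mass: 56.11x + 74.55y = 0.4721
Solving, x = 4.989 × 10^-3 mol, y = 2.578 × 10^-3 mol
mass of KOH = 4.989 × 10^-3 × 56.11 = 0.2799 g

0.2799 g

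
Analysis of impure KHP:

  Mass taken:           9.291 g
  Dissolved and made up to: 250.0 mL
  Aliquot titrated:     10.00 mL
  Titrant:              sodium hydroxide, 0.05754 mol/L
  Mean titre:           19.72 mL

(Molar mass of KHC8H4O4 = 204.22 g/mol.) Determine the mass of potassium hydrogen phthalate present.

5.793 g

KHC8H4O4 + NaOH → KNaC8H4O4 + H2O
n(NaOH) per titration = 0.01972 × 0.05754 = 1.135 × 10^-3 mol
n(KHC8H4O4) in each aliquot = 1.135 × 10^-3 mol (1:1 ratio)
n(KHC8H4O4) in the whole flask = 1.135 × 10^-3 × 250.0/10.00 = 0.02837 mol
mass of KHC8H4O4 = 0.02837 × 204.22 = 5.793 g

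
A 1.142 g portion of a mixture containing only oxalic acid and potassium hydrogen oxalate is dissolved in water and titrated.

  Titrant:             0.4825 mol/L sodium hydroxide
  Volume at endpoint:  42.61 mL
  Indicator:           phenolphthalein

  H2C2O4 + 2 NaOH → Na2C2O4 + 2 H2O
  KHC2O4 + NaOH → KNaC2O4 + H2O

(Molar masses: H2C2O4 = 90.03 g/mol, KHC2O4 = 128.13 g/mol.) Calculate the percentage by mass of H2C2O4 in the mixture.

n(NaOH) = 0.04261 × 0.4825 = 0.02056 mol
Let x = n(H2C2O4), y = n(KHC2O4).
Titrant: 2x + 1y = 0.02056;  mass: 90.03x + 128.13y = 1.142
Solving, x = 8.977 × 10^-3 mol, y = 2.605 × 10^-3 mol
mass of H2C2O4 = 8.977 × 10^-3 × 90.03 = 0.8082 g
% H2C2O4 = 0.8082 / 1.142 × 100 = 70.77 %

70.77 %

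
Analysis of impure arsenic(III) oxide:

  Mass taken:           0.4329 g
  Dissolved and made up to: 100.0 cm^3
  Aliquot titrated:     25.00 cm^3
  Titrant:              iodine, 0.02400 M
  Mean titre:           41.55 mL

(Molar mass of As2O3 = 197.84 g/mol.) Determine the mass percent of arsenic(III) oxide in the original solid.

As2O3 + 2 I2 + 2 H2O → As2O5 + 4 HI
n(I2) per titration = 0.04155 × 0.02400 = 9.972 × 10^-4 mol
From the 1:2 ratio, n(As2O3) in each aliquot = 1/2 × 9.972 × 10^-4 = 4.986 × 10^-4 mol
n(As2O3) in the whole flask = 4.986 × 10^-4 × 100.0/25.00 = 1.994 × 10^-3 mol
mass of As2O3 = 1.994 × 10^-3 × 197.84 = 0.3946 g
% As2O3 = 0.3946 / 0.4329 × 100 = 91.15 %

91.15 %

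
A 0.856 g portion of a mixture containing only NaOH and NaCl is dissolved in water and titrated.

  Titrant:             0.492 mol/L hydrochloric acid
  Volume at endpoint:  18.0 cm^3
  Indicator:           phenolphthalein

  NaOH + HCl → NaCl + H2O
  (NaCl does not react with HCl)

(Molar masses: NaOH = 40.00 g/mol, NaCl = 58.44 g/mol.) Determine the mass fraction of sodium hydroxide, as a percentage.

41.4 %

n(HCl) = 0.0180 × 0.492 = 8.86 × 10^-3 mol
Let x = n(NaOH), y = n(NaCl).
Titrant: 1x = 8.86 × 10^-3;  mass: 40.00x + 58.44y = 0.856
Solving, x = 8.86 × 10^-3 mol, y = 8.59 × 10^-3 mol
mass of NaOH = 8.86 × 10^-3 × 40.00 = 0.354 g
% NaOH = 0.354 / 0.856 × 100 = 41.4 %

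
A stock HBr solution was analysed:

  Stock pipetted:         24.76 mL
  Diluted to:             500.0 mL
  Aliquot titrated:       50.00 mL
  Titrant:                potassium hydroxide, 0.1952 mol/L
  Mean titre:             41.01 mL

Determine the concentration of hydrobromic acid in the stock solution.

HBr + KOH → KBr + H2O
n(KOH) = 0.04101 × 0.1952 = 8.005 × 10^-3 mol
n(HBr) in the aliquot = 8.005 × 10^-3 mol (1:1 ratio)
[HBr]_dilute = 8.005 × 10^-3 / 0.05000 = 0.1601 mol/L
Dilution factor = 500.0 / 24.76 = 20.19
[HBr]_stock = 0.1601 × 20.19 = 3.233 mol/L

3.233 mol/L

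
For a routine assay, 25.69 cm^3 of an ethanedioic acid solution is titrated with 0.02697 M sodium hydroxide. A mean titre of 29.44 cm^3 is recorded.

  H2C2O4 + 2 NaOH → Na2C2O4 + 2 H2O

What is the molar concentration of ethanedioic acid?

0.01545 M

n(NaOH) = 0.02944 L × 0.02697 mol/L = 7.940 × 10^-4 mol
From the 1:2 mole ratio, n(H2C2O4) = 1/2 × 7.940 × 10^-4 = 3.970 × 10^-4 mol
[H2C2O4] = 3.970 × 10^-4 mol / 0.02569 L = 0.01545 mol/L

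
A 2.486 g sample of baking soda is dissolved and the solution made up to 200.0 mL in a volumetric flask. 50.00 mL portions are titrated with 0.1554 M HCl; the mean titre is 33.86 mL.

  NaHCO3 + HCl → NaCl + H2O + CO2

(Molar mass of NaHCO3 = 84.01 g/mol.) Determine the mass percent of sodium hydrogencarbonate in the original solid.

71.13 %

n(HCl) per titration = 0.03386 × 0.1554 = 5.262 × 10^-3 mol
n(NaHCO3) in each aliquot = 5.262 × 10^-3 mol (1:1 ratio)
n(NaHCO3) in the whole flask = 5.262 × 10^-3 × 200.0/50.00 = 0.02105 mol
mass of NaHCO3 = 0.02105 × 84.01 = 1.768 g
% NaHCO3 = 1.768 / 2.486 × 100 = 71.13 %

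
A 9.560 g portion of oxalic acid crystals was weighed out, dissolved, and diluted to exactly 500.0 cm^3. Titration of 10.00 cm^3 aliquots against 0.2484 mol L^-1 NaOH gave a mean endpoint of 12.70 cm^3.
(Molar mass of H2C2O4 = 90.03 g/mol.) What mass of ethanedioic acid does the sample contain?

H2C2O4 + 2 NaOH → Na2C2O4 + 2 H2O
n(NaOH) per titration = 0.01270 × 0.2484 = 3.155 × 10^-3 mol
From the 1:2 ratio, n(H2C2O4) in each aliquot = 1/2 × 3.155 × 10^-3 = 1.577 × 10^-3 mol
n(H2C2O4) in the whole flask = 1.577 × 10^-3 × 500.0/10.00 = 0.07887 mol
mass of H2C2O4 = 0.07887 × 90.03 = 7.100 g

7.100 g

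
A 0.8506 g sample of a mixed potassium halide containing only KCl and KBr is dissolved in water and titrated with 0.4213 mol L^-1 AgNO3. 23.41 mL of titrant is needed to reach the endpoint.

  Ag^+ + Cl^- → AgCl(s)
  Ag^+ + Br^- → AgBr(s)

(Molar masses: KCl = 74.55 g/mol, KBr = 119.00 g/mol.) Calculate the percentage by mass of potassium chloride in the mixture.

63.70 %

n(AgNO3) = 0.02341 × 0.4213 = 9.863 × 10^-3 mol
Let x = n(KCl), y = n(KBr).
Titrant: 1x + 1y = 9.863 × 10^-3;  mass: 74.55x + 119.00y = 0.8506
Solving, x = 7.268 × 10^-3 mol, y = 2.595 × 10^-3 mol
mass of KCl = 7.268 × 10^-3 × 74.55 = 0.5418 g
% KCl = 0.5418 / 0.8506 × 100 = 63.70 %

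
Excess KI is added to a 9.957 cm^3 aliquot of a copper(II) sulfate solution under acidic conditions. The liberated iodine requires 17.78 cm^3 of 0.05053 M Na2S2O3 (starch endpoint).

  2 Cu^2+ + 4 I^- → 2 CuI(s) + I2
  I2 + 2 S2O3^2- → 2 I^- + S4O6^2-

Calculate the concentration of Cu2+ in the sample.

0.09023 M

n(S2O3^2-) = 0.01778 × 0.05053 = 8.984 × 10^-4 mol
n(I2) = n(S2O3^2-)/2 = 4.492 × 10^-4 mol
From the 2:1 ratio, n(Cu2+) in the aliquot = 2/1 × 4.492 × 10^-4 = 8.984 × 10^-4 mol
[Cu2+] = 8.984 × 10^-4 / 0.009957 = 0.09023 mol/L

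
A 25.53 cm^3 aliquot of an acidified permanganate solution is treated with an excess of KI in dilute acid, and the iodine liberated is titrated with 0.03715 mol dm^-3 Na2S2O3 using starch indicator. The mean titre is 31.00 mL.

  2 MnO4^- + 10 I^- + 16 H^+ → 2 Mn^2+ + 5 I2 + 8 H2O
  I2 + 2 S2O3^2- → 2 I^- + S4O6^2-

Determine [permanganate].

0.009022 mol/L

n(S2O3^2-) = 0.03100 × 0.03715 = 1.152 × 10^-3 mol
n(I2) = n(S2O3^2-)/2 = 5.758 × 10^-4 mol
From the 2:5 ratio, n(MnO4^-) in the aliquot = 2/5 × 5.758 × 10^-4 = 2.303 × 10^-4 mol
[MnO4^-] = 2.303 × 10^-4 / 0.02553 = 0.009022 mol/L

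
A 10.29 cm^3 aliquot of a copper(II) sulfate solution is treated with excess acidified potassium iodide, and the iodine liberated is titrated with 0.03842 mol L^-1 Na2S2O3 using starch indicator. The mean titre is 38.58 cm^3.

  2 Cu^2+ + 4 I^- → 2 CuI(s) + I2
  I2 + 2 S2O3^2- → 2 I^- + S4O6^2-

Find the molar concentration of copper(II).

0.1440 mol/L

n(S2O3^2-) = 0.03858 × 0.03842 = 1.482 × 10^-3 mol
n(I2) = n(S2O3^2-)/2 = 7.411 × 10^-4 mol
From the 2:1 ratio, n(Cu2+) in the aliquot = 2/1 × 7.411 × 10^-4 = 1.482 × 10^-3 mol
[Cu2+] = 1.482 × 10^-3 / 0.01029 = 0.1440 mol/L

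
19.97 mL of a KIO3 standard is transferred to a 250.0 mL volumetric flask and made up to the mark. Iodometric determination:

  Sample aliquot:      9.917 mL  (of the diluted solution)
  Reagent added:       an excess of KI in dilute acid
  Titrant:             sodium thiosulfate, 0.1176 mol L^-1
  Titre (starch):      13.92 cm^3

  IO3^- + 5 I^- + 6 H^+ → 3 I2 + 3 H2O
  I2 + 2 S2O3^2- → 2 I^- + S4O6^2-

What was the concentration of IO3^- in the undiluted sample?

0.3444 mol/L

n(S2O3^2-) = 0.01392 × 0.1176 = 1.637 × 10^-3 mol
n(I2) = n(S2O3^2-)/2 = 8.185 × 10^-4 mol
From the 1:3 ratio, n(IO3^-) in the aliquot = 1/3 × 8.185 × 10^-4 = 2.728 × 10^-4 mol
[IO3^-]_dilute = 2.728 × 10^-4 / 0.009917 = 0.02751 mol/L
[IO3^-]_original = 0.02751 × 250.0/19.97 = 0.3444 mol/L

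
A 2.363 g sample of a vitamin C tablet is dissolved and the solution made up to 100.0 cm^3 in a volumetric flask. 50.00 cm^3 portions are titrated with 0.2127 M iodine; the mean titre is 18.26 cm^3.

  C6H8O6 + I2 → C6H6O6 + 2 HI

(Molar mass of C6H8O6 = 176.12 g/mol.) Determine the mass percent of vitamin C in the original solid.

n(I2) per titration = 0.01826 × 0.2127 = 3.884 × 10^-3 mol
n(C6H8O6) in each aliquot = 3.884 × 10^-3 mol (1:1 ratio)
n(C6H8O6) in the whole flask = 3.884 × 10^-3 × 100.0/50.00 = 7.768 × 10^-3 mol
mass of C6H8O6 = 7.768 × 10^-3 × 176.12 = 1.368 g
% C6H8O6 = 1.368 / 2.363 × 100 = 57.90 %

57.90 %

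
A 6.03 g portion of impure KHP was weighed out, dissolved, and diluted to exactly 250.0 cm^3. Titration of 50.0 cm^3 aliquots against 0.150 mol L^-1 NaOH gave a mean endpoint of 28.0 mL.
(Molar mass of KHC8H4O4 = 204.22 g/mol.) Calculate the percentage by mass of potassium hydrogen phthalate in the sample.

71.1 %

KHC8H4O4 + NaOH → KNaC8H4O4 + H2O
n(NaOH) per titration = 0.0280 × 0.150 = 4.20 × 10^-3 mol
n(KHC8H4O4) in each aliquot = 4.20 × 10^-3 mol (1:1 ratio)
n(KHC8H4O4) in the whole flask = 4.20 × 10^-3 × 250.0/50.0 = 0.0210 mol
mass of KHC8H4O4 = 0.0210 × 204.22 = 4.29 g
% KHC8H4O4 = 4.29 / 6.03 × 100 = 71.1 %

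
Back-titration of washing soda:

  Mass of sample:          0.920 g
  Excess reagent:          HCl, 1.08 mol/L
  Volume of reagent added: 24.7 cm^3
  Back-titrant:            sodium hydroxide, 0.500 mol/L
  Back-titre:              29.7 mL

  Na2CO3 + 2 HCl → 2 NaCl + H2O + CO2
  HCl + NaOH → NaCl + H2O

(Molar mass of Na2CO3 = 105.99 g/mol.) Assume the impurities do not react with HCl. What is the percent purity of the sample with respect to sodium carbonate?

n(HCl) added = 0.0247 × 1.08 = 0.0267 mol
n(NaOH) used in back-titration = 0.0297 × 0.500 = 0.0149 mol
n(HCl) left over = 0.0149 mol (1:1 ratio)
n(HCl) consumed by analyte = 0.0267 − 0.0149 = 0.0118 mol
From the 1:2 ratio, n(Na2CO3) = 1/2 × 0.0118 = 5.91 × 10^-3 mol
mass of Na2CO3 = 5.91 × 10^-3 × 105.99 = 0.627 g
% Na2CO3 = 0.627 / 0.920 × 100 = 68.1 %

68.1 %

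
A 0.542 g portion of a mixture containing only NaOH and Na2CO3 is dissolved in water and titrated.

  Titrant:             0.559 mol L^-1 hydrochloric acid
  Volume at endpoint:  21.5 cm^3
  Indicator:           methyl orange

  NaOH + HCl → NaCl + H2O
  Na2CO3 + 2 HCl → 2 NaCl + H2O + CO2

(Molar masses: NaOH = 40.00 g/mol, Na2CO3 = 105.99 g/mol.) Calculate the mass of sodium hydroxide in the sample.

0.292 g

n(HCl) = 0.0215 × 0.559 = 0.0120 mol
Let x = n(NaOH), y = n(Na2CO3).
Titrant: 1x + 2y = 0.0120;  mass: 40.00x + 105.99y = 0.542
Solving, x = 7.30 × 10^-3 mol, y = 2.36 × 10^-3 mol
mass of NaOH = 7.30 × 10^-3 × 40.00 = 0.292 g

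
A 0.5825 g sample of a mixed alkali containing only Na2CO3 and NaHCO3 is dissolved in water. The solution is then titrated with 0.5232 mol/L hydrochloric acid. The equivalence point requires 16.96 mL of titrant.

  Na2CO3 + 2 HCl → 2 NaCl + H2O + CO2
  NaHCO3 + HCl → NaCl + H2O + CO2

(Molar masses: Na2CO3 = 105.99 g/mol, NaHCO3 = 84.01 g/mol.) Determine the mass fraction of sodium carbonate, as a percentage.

n(HCl) = 0.01696 × 0.5232 = 8.873 × 10^-3 mol
Let x = n(Na2CO3), y = n(NaHCO3).
Titrant: 2x + 1y = 8.873 × 10^-3;  mass: 105.99x + 84.01y = 0.5825
Solving, x = 2.627 × 10^-3 mol, y = 3.619 × 10^-3 mol
mass of Na2CO3 = 2.627 × 10^-3 × 105.99 = 0.2784 g
% Na2CO3 = 0.2784 / 0.5825 × 100 = 47.80 %

47.80 %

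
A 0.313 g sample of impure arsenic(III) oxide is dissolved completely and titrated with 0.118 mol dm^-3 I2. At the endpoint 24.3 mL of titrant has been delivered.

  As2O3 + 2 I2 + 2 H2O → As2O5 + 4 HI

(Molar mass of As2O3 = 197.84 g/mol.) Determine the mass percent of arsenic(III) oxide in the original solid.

n(I2) = 0.0243 L × 0.118 mol/L = 2.87 × 10^-3 mol
From the 1:2 ratio, n(As2O3) = 1/2 × 2.87 × 10^-3 = 1.43 × 10^-3 mol
mass of As2O3 = 1.43 × 10^-3 × 197.84 g/mol = 0.284 g
% As2O3 = 0.284 / 0.313 × 100 = 90.6 %

90.6 %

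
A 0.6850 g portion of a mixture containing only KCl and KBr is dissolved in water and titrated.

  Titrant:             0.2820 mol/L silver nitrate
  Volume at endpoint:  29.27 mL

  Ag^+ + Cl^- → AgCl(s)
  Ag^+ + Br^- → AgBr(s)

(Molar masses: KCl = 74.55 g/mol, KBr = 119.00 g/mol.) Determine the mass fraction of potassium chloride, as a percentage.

72.78 %

n(AgNO3) = 0.02927 × 0.2820 = 8.254 × 10^-3 mol
Let x = n(KCl), y = n(KBr).
Titrant: 1x + 1y = 8.254 × 10^-3;  mass: 74.55x + 119.00y = 0.6850
Solving, x = 6.687 × 10^-3 mol, y = 1.567 × 10^-3 mol
mass of KCl = 6.687 × 10^-3 × 74.55 = 0.4985 g
% KCl = 0.4985 / 0.6850 × 100 = 72.78 %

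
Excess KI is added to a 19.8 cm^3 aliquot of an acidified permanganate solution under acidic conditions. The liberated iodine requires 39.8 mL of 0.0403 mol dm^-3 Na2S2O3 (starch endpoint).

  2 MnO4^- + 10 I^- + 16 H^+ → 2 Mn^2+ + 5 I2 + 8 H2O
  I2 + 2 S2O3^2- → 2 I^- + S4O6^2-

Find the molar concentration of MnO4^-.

0.0162 mol/L

n(S2O3^2-) = 0.0398 × 0.0403 = 1.60 × 10^-3 mol
n(I2) = n(S2O3^2-)/2 = 8.02 × 10^-4 mol
From the 2:5 ratio, n(MnO4^-) in the aliquot = 2/5 × 8.02 × 10^-4 = 3.21 × 10^-4 mol
[MnO4^-] = 3.21 × 10^-4 / 0.0198 = 0.0162 mol/L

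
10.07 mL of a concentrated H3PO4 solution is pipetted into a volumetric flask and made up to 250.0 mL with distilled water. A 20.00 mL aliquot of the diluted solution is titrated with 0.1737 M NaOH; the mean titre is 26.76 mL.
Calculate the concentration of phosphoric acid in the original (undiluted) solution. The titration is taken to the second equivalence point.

2.885 M

H3PO4 + 2 NaOH → Na2HPO4 + 2 H2O
n(NaOH) = 0.02676 × 0.1737 = 4.648 × 10^-3 mol
From the 1:2 ratio, n(H3PO4) in the aliquot = 1/2 × 4.648 × 10^-3 = 2.324 × 10^-3 mol
[H3PO4]_dilute = 2.324 × 10^-3 / 0.02000 = 0.1162 mol/L
Dilution factor = 250.0 / 10.07 = 24.83
[H3PO4]_stock = 0.1162 × 24.83 = 2.885 mol/L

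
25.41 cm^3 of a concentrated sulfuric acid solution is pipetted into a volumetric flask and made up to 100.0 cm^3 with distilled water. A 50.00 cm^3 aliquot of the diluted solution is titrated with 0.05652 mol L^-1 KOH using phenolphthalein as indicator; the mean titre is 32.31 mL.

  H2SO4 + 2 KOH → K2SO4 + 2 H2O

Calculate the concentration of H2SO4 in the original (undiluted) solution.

0.07187 mol/L

n(KOH) = 0.03231 × 0.05652 = 1.826 × 10^-3 mol
From the 1:2 ratio, n(H2SO4) in the aliquot = 1/2 × 1.826 × 10^-3 = 9.131 × 10^-4 mol
[H2SO4]_dilute = 9.131 × 10^-4 / 0.05000 = 0.01826 mol/L
Dilution factor = 100.0 / 25.41 = 3.935
[H2SO4]_stock = 0.01826 × 3.935 = 0.07187 mol/L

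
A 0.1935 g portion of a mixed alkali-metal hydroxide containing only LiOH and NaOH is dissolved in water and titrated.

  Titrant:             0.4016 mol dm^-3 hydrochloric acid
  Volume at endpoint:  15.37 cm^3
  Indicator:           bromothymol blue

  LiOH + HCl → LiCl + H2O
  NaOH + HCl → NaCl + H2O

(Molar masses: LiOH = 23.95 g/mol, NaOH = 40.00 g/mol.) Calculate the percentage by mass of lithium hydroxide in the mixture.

n(HCl) = 0.01537 × 0.4016 = 6.173 × 10^-3 mol
Let x = n(LiOH), y = n(NaOH).
Titrant: 1x + 1y = 6.173 × 10^-3;  mass: 23.95x + 40.00y = 0.1935
Solving, x = 3.327 × 10^-3 mol, y = 2.845 × 10^-3 mol
mass of LiOH = 3.327 × 10^-3 × 23.95 = 0.07969 g
% LiOH = 0.07969 / 0.1935 × 100 = 41.18 %

41.18 %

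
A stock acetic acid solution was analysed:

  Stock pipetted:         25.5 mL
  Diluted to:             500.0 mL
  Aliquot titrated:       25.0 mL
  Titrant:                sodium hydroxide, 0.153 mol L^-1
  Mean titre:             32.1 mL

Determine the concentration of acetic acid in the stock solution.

CH3COOH + NaOH → CH3COONa + H2O
n(NaOH) = 0.0321 × 0.153 = 4.91 × 10^-3 mol
n(CH3COOH) in the aliquot = 4.91 × 10^-3 mol (1:1 ratio)
[CH3COOH]_dilute = 4.91 × 10^-3 / 0.0250 = 0.196 mol/L
Dilution factor = 500.0 / 25.5 = 19.61
[CH3COOH]_stock = 0.196 × 19.61 = 3.85 mol/L

3.85 mol/L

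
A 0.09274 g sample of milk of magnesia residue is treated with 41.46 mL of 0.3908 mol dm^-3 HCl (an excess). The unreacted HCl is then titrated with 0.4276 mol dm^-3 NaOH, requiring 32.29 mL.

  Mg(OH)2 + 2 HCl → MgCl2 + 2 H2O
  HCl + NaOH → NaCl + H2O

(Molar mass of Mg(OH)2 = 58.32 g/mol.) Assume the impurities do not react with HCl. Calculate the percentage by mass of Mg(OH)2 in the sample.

n(HCl) added = 0.04146 × 0.3908 = 0.01620 mol
n(NaOH) used in back-titration = 0.03229 × 0.4276 = 0.01381 mol
n(HCl) left over = 0.01381 mol (1:1 ratio)
n(HCl) consumed by analyte = 0.01620 − 0.01381 = 2.395 × 10^-3 mol
From the 1:2 ratio, n(Mg(OH)2) = 1/2 × 2.395 × 10^-3 = 1.198 × 10^-3 mol
mass of Mg(OH)2 = 1.198 × 10^-3 × 58.32 = 0.06985 g
% Mg(OH)2 = 0.06985 / 0.09274 × 100 = 75.32 %

75.32 %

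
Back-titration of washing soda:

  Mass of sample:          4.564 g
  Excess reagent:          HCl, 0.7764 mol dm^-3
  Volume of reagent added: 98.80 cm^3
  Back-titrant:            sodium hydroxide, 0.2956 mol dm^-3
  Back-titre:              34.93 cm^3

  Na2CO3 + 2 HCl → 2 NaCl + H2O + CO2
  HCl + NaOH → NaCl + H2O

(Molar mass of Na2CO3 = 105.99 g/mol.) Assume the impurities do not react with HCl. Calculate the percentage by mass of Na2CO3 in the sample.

77.08 %

n(HCl) added = 0.09880 × 0.7764 = 0.07671 mol
n(NaOH) used in back-titration = 0.03493 × 0.2956 = 0.01033 mol
n(HCl) left over = 0.01033 mol (1:1 ratio)
n(HCl) consumed by analyte = 0.07671 − 0.01033 = 0.06638 mol
From the 1:2 ratio, n(Na2CO3) = 1/2 × 0.06638 = 0.03319 mol
mass of Na2CO3 = 0.03319 × 105.99 = 3.518 g
% Na2CO3 = 3.518 / 4.564 × 100 = 77.08 %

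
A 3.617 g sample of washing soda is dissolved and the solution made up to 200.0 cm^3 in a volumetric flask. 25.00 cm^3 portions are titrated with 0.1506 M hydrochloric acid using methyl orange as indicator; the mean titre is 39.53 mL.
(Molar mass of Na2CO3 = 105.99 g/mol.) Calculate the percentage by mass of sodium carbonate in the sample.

69.78 %

Na2CO3 + 2 HCl → 2 NaCl + H2O + CO2
n(HCl) per titration = 0.03953 × 0.1506 = 5.953 × 10^-3 mol
From the 1:2 ratio, n(Na2CO3) in each aliquot = 1/2 × 5.953 × 10^-3 = 2.977 × 10^-3 mol
n(Na2CO3) in the whole flask = 2.977 × 10^-3 × 200.0/25.00 = 0.02381 mol
mass of Na2CO3 = 0.02381 × 105.99 = 2.524 g
% Na2CO3 = 2.524 / 3.617 × 100 = 69.78 %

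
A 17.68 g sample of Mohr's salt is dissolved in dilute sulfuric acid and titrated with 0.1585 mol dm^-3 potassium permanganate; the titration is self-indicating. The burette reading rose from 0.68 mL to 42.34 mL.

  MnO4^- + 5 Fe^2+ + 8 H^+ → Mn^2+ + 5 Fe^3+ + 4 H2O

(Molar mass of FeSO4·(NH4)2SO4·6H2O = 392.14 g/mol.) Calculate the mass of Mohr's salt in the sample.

n(KMnO4) = 0.04166 L × 0.1585 mol/L = 6.603 × 10^-3 mol
From the 5:1 ratio, n(FeSO4·(NH4)2SO4·6H2O) = 5/1 × 6.603 × 10^-3 = 0.03302 mol
mass of FeSO4·(NH4)2SO4·6H2O = 0.03302 × 392.14 g/mol = 12.95 g

12.95 g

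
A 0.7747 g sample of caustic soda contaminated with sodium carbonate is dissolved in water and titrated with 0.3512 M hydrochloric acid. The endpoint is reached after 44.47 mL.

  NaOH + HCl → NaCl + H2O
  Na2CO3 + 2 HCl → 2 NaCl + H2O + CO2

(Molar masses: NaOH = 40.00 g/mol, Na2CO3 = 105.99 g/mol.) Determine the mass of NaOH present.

0.1630 g

n(HCl) = 0.04447 × 0.3512 = 0.01562 mol
Let x = n(NaOH), y = n(Na2CO3).
Titrant: 1x + 2y = 0.01562;  mass: 40.00x + 105.99y = 0.7747
Solving, x = 4.076 × 10^-3 mol, y = 5.771 × 10^-3 mol
mass of NaOH = 4.076 × 10^-3 × 40.00 = 0.1630 g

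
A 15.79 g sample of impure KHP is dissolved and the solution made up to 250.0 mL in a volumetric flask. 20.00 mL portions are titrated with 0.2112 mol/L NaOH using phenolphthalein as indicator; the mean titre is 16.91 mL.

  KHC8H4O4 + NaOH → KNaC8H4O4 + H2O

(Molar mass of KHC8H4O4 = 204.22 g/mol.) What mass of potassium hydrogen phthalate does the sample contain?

n(NaOH) per titration = 0.01691 × 0.2112 = 3.571 × 10^-3 mol
n(KHC8H4O4) in each aliquot = 3.571 × 10^-3 mol (1:1 ratio)
n(KHC8H4O4) in the whole flask = 3.571 × 10^-3 × 250.0/20.00 = 0.04464 mol
mass of KHC8H4O4 = 0.04464 × 204.22 = 9.117 g

9.117 g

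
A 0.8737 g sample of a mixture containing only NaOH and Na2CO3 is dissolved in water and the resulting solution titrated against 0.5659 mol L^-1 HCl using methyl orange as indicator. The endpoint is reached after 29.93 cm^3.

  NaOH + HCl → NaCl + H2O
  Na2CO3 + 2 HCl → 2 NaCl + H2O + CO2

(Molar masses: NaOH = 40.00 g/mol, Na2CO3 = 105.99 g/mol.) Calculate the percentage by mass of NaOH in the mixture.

n(HCl) = 0.02993 × 0.5659 = 0.01694 mol
Let x = n(NaOH), y = n(Na2CO3).
Titrant: 1x + 2y = 0.01694;  mass: 40.00x + 105.99y = 0.8737
Solving, x = 1.839 × 10^-3 mol, y = 7.549 × 10^-3 mol
mass of NaOH = 1.839 × 10^-3 × 40.00 = 0.07356 g
% NaOH = 0.07356 / 0.8737 × 100 = 8.419 %

8.419 %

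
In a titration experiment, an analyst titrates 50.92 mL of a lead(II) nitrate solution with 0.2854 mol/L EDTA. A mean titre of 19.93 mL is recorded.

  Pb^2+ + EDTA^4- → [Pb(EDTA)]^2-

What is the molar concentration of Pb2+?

n(EDTA) = 0.01993 L × 0.2854 mol/L = 5.688 × 10^-3 mol
n(Pb2+) = 5.688 × 10^-3 mol (1:1 mole ratio)
[Pb2+] = 5.688 × 10^-3 mol / 0.05092 L = 0.1117 mol/L

0.1117 mol/L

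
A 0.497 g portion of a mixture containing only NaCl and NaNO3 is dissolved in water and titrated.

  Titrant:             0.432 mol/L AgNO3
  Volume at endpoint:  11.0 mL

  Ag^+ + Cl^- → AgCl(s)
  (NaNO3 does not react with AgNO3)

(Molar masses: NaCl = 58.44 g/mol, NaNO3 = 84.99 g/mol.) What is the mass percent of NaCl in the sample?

n(AgNO3) = 0.0110 × 0.432 = 4.75 × 10^-3 mol
Let x = n(NaCl), y = n(NaNO3).
Titrant: 1x = 4.75 × 10^-3;  mass: 58.44x + 84.99y = 0.497
Solving, x = 4.75 × 10^-3 mol, y = 2.58 × 10^-3 mol
mass of NaCl = 4.75 × 10^-3 × 58.44 = 0.278 g
% NaCl = 0.278 / 0.497 × 100 = 55.9 %

55.9 %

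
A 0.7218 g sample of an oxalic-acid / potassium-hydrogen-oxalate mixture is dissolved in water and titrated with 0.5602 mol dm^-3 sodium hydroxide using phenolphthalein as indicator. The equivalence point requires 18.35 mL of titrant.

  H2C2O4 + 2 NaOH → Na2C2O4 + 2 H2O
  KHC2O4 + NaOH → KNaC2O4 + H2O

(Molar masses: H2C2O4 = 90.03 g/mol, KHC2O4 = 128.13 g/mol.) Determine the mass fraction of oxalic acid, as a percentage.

44.67 %

n(NaOH) = 0.01835 × 0.5602 = 0.01028 mol
Let x = n(H2C2O4), y = n(KHC2O4).
Titrant: 2x + 1y = 0.01028;  mass: 90.03x + 128.13y = 0.7218
Solving, x = 3.581 × 10^-3 mol, y = 3.117 × 10^-3 mol
mass of H2C2O4 = 3.581 × 10^-3 × 90.03 = 0.3224 g
% H2C2O4 = 0.3224 / 0.7218 × 100 = 44.67 %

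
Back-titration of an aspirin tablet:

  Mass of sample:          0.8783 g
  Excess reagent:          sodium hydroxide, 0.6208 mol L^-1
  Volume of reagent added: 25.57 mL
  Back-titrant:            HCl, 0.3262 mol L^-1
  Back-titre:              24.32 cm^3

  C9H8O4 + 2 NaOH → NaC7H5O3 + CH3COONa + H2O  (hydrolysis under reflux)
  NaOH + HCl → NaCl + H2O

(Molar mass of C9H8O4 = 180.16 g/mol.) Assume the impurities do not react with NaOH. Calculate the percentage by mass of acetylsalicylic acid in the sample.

n(NaOH) added = 0.02557 × 0.6208 = 0.01587 mol
n(HCl) used in back-titration = 0.02432 × 0.3262 = 7.933 × 10^-3 mol
n(NaOH) left over = 7.933 × 10^-3 mol (1:1 ratio)
n(NaOH) consumed by analyte = 0.01587 − 7.933 × 10^-3 = 7.941 × 10^-3 mol
From the 1:2 ratio, n(C9H8O4) = 1/2 × 7.941 × 10^-3 = 3.970 × 10^-3 mol
mass of C9H8O4 = 3.970 × 10^-3 × 180.16 = 0.7153 g
% C9H8O4 = 0.7153 / 0.8783 × 100 = 81.44 %

81.44 %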